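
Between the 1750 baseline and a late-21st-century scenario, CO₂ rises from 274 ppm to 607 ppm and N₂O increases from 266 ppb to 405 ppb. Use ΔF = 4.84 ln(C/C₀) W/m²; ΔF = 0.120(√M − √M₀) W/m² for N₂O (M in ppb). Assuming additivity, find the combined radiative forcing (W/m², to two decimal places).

CO₂: 4.84 × ln(607/274) = 4.84 × ln(2.21533) = 4.84 × 0.79540 = 3.8497 W/m².
N₂O: 0.120 × (√405 − √266) = 0.120 × (20.1246 − 16.3095) = 0.120 × 3.8151 = 0.4578 W/m².
Total ΔF = 3.8497 + 0.4578 = 4.3075 W/m².

ΔF = 4.31 W/m²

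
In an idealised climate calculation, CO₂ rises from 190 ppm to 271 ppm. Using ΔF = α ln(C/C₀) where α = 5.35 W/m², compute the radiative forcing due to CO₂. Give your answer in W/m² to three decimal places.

ΔF = 1.900 W/m²

CO₂: 5.35 × ln(271/190) = 5.35 × ln(1.42632) = 5.35 × 0.35510 = 1.8998 W/m².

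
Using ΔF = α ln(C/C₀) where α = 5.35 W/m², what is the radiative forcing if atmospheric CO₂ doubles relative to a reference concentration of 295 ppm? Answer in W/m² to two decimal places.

ΔF = 5.35 × ln(2) = 5.35 × 0.69315 = 3.7084 W/m².

ΔF = 3.71 W/m²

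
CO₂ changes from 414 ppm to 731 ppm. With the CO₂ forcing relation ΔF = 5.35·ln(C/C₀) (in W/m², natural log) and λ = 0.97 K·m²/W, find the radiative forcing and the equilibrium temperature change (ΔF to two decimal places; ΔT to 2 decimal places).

CO₂: 5.35 × ln(731/414) = 5.35 × ln(1.76570) = 5.35 × 0.56855 = 3.0417 W/m².
ΔT = λ ΔF = 0.97 × 3.04 = 2.9488 K.

ΔF = 3.04 W/m²; ΔT = 2.95 K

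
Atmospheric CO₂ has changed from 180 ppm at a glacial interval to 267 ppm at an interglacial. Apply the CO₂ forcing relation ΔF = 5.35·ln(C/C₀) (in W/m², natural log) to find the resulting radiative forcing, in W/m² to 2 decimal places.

CO₂: 5.35 × ln(267/180) = 5.35 × ln(1.48333) = 5.35 × 0.39429 = 2.1095 W/m².

ΔF = 2.11 W/m²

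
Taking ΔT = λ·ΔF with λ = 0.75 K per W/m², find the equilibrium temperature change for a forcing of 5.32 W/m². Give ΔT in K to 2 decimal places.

ΔT = 3.99 K

ΔT = λ ΔF = 0.75 × 5.32 = 3.9900 K.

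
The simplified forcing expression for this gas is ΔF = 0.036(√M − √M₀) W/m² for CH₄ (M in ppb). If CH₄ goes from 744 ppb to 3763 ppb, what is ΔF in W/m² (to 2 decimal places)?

ΔF = 1.23 W/m²

CH₄: 0.036 × (√3763 − √744) = 0.036 × (61.3433 − 27.2764) = 0.036 × 34.0669 = 1.2264 W/m².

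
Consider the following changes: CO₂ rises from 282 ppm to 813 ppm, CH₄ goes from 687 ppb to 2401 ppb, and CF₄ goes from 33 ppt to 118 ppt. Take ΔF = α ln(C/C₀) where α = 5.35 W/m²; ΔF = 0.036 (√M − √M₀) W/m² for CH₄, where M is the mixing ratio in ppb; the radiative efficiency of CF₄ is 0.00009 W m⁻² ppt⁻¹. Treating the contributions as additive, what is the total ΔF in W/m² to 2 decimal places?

CO₂: 5.35 × ln(813/282) = 5.35 × ln(2.88298) = 5.35 × 1.05882 = 5.6647 W/m².
CH₄: 0.036 × (√2401 − √687) = 0.036 × (49.0000 − 26.2107) = 0.036 × 22.7893 = 0.8204 W/m².
CF₄: ΔF = 0.00009 × (118 − 33) = 0.00009 × 85 = 0.0077 W/m².
Total ΔF = 5.6647 + 0.8204 + 0.0077 = 6.4928 W/m².

ΔF = 6.49 W/m²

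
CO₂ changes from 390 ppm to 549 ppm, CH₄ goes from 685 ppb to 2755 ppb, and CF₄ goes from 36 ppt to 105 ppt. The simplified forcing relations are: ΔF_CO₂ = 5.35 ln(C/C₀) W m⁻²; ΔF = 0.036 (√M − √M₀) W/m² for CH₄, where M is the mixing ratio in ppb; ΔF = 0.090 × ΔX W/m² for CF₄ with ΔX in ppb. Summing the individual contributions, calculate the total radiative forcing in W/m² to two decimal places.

ΔF = 2.78 W/m²

CO₂: 5.35 × ln(549/390) = 5.35 × ln(1.40769) = 5.35 × 0.34195 = 1.8294 W/m².
CH₄: 0.036 × (√2755 − √685) = 0.036 × (52.4881 − 26.1725) = 0.036 × 26.3156 = 0.9474 W/m².
CF₄: Δ = 105 − 36 = 69 ppt = 0.069 ppb; ΔF = 0.090 × 0.069 = 0.0062 W/m².
Total ΔF = 1.8294 + 0.9474 + 0.0062 = 2.7830 W/m².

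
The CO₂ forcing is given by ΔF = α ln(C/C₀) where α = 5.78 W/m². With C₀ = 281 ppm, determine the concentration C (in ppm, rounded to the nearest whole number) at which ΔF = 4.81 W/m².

C ≈ 646 ppm

Set 5.78 ln(C/281) = 4.81, so ln(C/281) = 4.81/5.78 = 0.83218.
Then C/281 = e^0.83218 = 2.29832, giving C = 281 × 2.29832 = 645.83 ppm.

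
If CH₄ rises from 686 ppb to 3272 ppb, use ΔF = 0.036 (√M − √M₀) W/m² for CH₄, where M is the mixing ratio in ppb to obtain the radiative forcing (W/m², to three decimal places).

CH₄: 0.036 × (√3272 − √686) = 0.036 × (57.2014 − 26.1916) = 0.036 × 31.0098 = 1.1164 W/m².

ΔF = 1.116 W/m²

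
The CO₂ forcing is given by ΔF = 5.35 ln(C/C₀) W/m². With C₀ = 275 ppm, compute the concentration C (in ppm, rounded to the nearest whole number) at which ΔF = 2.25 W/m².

C ≈ 419 ppm

Set 5.35 ln(C/275) = 2.25, so ln(C/275) = 2.25/5.35 = 0.42056.
Then C/275 = e^0.42056 = 1.52281, giving C = 275 × 1.52281 = 418.77 ppm.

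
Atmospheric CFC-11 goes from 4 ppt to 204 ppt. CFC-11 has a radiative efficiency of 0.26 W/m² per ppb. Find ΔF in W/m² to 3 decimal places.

ΔF = 0.052 W/m²

CFC-11: Δ = 204 − 4 = 200 ppt = 0.200 ppb; ΔF = 0.26 × 0.200 = 0.0520 W/m².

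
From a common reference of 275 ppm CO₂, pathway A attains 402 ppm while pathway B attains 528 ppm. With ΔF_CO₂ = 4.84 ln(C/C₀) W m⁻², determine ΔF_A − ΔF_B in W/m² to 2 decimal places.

ΔF_A − ΔF_B = -1.32 W/m²

ΔF_A = 4.84 ln(402/275) = 4.84 × 0.37968 = 1.8377 W/m².
ΔF_B = 4.84 ln(528/275) = 4.84 × 0.65233 = 3.1573 W/m².
Difference: 1.8377 − 3.1573 = -1.3196 W/m².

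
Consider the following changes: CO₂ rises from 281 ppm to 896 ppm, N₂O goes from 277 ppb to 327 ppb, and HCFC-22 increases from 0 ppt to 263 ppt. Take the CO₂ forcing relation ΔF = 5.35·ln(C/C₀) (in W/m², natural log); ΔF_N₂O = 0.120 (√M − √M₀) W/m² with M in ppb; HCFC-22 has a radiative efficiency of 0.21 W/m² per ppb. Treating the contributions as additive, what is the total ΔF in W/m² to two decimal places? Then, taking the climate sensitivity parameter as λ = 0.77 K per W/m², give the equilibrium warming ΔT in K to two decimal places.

CO₂: 5.35 × ln(896/281) = 5.35 × ln(3.18861) = 5.35 × 1.15959 = 6.2038 W/m².
N₂O: 0.120 × (√327 − √277) = 0.120 × (18.0831 − 16.6433) = 0.120 × 1.4398 = 0.1728 W/m².
HCFC-22: Δ = 263 − 0 = 263 ppt = 0.263 ppb; ΔF = 0.21 × 0.263 = 0.0552 W/m².
Total ΔF = 6.2038 + 0.1728 + 0.0552 = 6.4318 W/m².
ΔT = λ ΔF = 0.77 × 6.43 = 4.9511 K.

ΔF = 6.43 W/m²; ΔT = 4.95 K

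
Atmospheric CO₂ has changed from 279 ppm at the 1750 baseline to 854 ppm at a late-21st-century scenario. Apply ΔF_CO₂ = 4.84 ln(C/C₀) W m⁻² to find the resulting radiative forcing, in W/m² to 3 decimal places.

ΔF = 5.415 W/m²

CO₂: 4.84 × ln(854/279) = 4.84 × ln(3.06093) = 4.84 × 1.11872 = 5.4146 W/m².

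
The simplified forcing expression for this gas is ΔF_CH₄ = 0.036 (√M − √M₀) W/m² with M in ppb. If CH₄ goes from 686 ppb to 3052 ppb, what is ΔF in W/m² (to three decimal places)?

CH₄: 0.036 × (√3052 − √686) = 0.036 × (55.2449 − 26.1916) = 0.036 × 29.0533 = 1.0459 W/m².

ΔF = 1.046 W/m²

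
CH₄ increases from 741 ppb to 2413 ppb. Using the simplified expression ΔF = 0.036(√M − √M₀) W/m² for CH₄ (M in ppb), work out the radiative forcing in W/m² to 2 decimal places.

CH₄: 0.036 × (√2413 − √741) = 0.036 × (49.1223 − 27.2213) = 0.036 × 21.9010 = 0.7884 W/m².

ΔF = 0.79 W/m²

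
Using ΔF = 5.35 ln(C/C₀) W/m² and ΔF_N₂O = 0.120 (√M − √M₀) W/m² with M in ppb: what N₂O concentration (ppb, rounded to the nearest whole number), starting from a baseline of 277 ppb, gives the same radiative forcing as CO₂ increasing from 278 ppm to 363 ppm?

M ≈ 814 ppb

CO₂ forcing: 5.35 × ln(363/278) = 5.35 × 0.266782 = 1.42728 W/m².
Set 0.120(√M − √277) = 1.42728: √M = 1.42728/0.120 + √277 = 11.8940 + 16.6433 = 28.5373.
M = (28.5373)² = 814.38 ppb.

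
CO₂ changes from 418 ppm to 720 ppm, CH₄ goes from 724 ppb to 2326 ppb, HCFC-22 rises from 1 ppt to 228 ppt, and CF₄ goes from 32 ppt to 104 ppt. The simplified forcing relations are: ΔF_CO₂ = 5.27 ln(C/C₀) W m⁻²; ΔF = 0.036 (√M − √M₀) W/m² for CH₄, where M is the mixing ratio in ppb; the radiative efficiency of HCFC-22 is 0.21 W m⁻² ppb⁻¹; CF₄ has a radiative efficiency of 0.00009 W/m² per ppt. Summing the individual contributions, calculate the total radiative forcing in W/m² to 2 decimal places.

CO₂: 5.27 × ln(720/418) = 5.27 × ln(1.72249) = 5.27 × 0.54377 = 2.8657 W/m².
CH₄: 0.036 × (√2326 − √724) = 0.036 × (48.2286 − 26.9072) = 0.036 × 21.3214 = 0.7676 W/m².
HCFC-22: Δ = 228 − 1 = 227 ppt = 0.227 ppb; ΔF = 0.21 × 0.227 = 0.0477 W/m².
CF₄: ΔF = 0.00009 × (104 − 32) = 0.00009 × 72 = 0.0065 W/m².
Total ΔF = 2.8657 + 0.7676 + 0.0477 + 0.0065 = 3.6875 W/m².

ΔF = 3.69 W/m²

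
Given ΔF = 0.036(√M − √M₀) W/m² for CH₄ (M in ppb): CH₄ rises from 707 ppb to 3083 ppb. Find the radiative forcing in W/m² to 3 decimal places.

ΔF = 1.042 W/m²

CH₄: 0.036 × (√3083 − √707) = 0.036 × (55.5248 − 26.5895) = 0.036 × 28.9353 = 1.0417 W/m².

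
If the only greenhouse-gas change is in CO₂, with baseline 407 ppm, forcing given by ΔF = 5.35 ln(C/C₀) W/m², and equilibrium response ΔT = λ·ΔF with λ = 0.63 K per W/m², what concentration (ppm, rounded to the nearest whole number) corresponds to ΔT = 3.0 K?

C ≈ 991 ppm

Required forcing: ΔF = ΔT/λ = 3.0/0.63 = 4.7619 W/m².
Then ln(C/407) = ΔF/5.35 = 4.7619/5.35 = 0.89007.
So C = 407 × e^0.89007 = 407 × 2.43530 = 991.17 ppm.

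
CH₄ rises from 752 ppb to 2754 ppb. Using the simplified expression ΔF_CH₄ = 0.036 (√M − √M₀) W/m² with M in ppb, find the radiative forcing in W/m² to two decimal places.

ΔF = 0.90 W/m²

CH₄: 0.036 × (√2754 − √752) = 0.036 × (52.4786 − 27.4226) = 0.036 × 25.0560 = 0.9020 W/m².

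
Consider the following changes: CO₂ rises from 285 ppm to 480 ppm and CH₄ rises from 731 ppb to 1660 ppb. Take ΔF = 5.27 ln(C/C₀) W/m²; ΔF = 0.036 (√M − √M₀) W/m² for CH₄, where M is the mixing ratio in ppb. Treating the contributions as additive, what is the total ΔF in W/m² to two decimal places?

ΔF = 3.24 W/m²

CO₂: 5.27 × ln(480/285) = 5.27 × ln(1.68421) = 5.27 × 0.52130 = 2.7473 W/m².
CH₄: 0.036 × (√1660 − √731) = 0.036 × (40.7431 − 27.0370) = 0.036 × 13.7061 = 0.4934 W/m².
Total ΔF = 2.7473 + 0.4934 = 3.2407 W/m².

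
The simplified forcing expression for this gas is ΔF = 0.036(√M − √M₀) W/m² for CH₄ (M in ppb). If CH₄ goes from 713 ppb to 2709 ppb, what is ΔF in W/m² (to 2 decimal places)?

ΔF = 0.91 W/m²

CH₄: 0.036 × (√2709 − √713) = 0.036 × (52.0481 − 26.7021) = 0.036 × 25.3460 = 0.9125 W/m².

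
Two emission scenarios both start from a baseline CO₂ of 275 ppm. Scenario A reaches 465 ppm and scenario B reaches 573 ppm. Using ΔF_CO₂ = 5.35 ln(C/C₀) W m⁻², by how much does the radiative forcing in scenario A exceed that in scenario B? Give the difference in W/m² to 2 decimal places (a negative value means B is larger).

ΔF_A − ΔF_B = -1.12 W/m²

ΔF_A = 5.35 ln(465/275) = 5.35 × 0.52527 = 2.8102 W/m².
ΔF_B = 5.35 ln(573/275) = 5.35 × 0.73411 = 3.9275 W/m².
Difference: 2.8102 − 3.9275 = -1.1173 W/m².
(Equivalently, ΔF_A − ΔF_B = 5.35 ln(465/573) = 5.35 × -0.20885 = -1.1173 W/m².)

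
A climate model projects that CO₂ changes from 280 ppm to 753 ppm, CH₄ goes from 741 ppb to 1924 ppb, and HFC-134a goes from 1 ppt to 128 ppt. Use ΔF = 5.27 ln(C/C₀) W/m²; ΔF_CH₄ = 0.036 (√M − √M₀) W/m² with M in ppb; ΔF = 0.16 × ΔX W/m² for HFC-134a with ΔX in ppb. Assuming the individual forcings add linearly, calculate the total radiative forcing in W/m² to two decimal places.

ΔF = 5.83 W/m²

CO₂: 5.27 × ln(753/280) = 5.27 × ln(2.68929) = 5.27 × 0.98928 = 5.2135 W/m².
CH₄: 0.036 × (√1924 − √741) = 0.036 × (43.8634 − 27.2213) = 0.036 × 16.6421 = 0.5991 W/m².
HFC-134a: Δ = 128 − 1 = 127 ppt = 0.127 ppb; ΔF = 0.16 × 0.127 = 0.0203 W/m².
Total ΔF = 5.2135 + 0.5991 + 0.0203 = 5.8329 W/m².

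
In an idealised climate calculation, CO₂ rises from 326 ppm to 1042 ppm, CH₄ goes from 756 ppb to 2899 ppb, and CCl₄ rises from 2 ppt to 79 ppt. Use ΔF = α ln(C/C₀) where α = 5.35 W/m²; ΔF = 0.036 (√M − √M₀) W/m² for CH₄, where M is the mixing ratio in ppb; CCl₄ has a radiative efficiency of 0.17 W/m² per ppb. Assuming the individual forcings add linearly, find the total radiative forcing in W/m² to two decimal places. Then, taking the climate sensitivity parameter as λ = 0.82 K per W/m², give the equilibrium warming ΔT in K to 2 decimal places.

ΔF = 7.18 W/m²; ΔT = 5.89 K

CO₂: 5.35 × ln(1042/326) = 5.35 × ln(3.19632) = 5.35 × 1.16200 = 6.2167 W/m².
CH₄: 0.036 × (√2899 − √756) = 0.036 × (53.8424 − 27.4955) = 0.036 × 26.3469 = 0.9485 W/m².
CCl₄: Δ = 79 − 2 = 77 ppt = 0.077 ppb; ΔF = 0.17 × 0.077 = 0.0131 W/m².
Total ΔF = 6.2167 + 0.9485 + 0.0131 = 7.1783 W/m².
ΔT = λ ΔF = 0.82 × 7.18 = 5.8876 K.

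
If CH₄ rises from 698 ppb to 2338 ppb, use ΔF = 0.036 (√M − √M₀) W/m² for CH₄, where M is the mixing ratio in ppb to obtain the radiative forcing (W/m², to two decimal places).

ΔF = 0.79 W/m²

CH₄: 0.036 × (√2338 − √698) = 0.036 × (48.3529 − 26.4197) = 0.036 × 21.9332 = 0.7896 W/m².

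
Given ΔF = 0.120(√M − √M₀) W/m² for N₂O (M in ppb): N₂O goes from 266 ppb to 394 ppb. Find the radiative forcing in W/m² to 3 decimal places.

ΔF = 0.425 W/m²

N₂O: 0.120 × (√394 − √266) = 0.120 × (19.8494 − 16.3095) = 0.120 × 3.5399 = 0.4248 W/m².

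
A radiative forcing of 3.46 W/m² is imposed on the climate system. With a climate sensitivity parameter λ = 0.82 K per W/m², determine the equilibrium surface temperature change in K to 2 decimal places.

ΔT = λ ΔF = 0.82 × 3.46 = 2.8372 K.

ΔT = 2.84 K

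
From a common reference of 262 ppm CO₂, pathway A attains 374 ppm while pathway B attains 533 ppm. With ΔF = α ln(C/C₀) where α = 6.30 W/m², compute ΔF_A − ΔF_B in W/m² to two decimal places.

ΔF_A − ΔF_B = -2.23 W/m²

ΔF_A = 6.30 ln(374/262) = 6.30 × 0.35591 = 2.2422 W/m².
ΔF_B = 6.30 ln(533/262) = 6.30 × 0.71018 = 4.4741 W/m².
Difference: 2.2422 − 4.4741 = -2.2319 W/m².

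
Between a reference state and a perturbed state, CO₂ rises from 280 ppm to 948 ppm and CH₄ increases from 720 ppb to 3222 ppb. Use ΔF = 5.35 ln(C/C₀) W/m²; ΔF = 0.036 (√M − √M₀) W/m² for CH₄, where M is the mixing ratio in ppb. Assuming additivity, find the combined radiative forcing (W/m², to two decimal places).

CO₂: 5.35 × ln(948/280) = 5.35 × ln(3.38571) = 5.35 × 1.21956 = 6.5246 W/m².
CH₄: 0.036 × (√3222 − √720) = 0.036 × (56.7627 − 26.8328) = 0.036 × 29.9299 = 1.0775 W/m².
Total ΔF = 6.5246 + 1.0775 = 7.6021 W/m².

ΔF = 7.60 W/m²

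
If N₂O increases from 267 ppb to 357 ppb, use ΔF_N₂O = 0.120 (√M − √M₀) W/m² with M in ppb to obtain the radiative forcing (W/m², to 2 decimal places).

N₂O: 0.120 × (√357 − √267) = 0.120 × (18.8944 − 16.3401) = 0.120 × 2.5543 = 0.3065 W/m².

ΔF = 0.31 W/m²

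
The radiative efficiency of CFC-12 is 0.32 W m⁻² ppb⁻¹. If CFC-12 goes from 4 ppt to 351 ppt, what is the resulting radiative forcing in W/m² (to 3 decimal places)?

CFC-12: Δ = 351 − 4 = 347 ppt = 0.347 ppb; ΔF = 0.32 × 0.347 = 0.1110 W/m².

ΔF = 0.111 W/m²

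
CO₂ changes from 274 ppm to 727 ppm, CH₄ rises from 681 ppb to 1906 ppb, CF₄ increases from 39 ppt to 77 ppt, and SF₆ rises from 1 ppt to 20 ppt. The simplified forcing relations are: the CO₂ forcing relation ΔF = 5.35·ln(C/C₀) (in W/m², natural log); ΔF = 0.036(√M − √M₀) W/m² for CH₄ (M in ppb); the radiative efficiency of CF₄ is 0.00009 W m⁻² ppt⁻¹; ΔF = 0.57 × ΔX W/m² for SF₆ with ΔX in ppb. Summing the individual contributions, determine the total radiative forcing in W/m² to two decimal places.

ΔF = 5.87 W/m²

CO₂: 5.35 × ln(727/274) = 5.35 × ln(2.65328) = 5.35 × 0.97580 = 5.2205 W/m².
CH₄: 0.036 × (√1906 − √681) = 0.036 × (43.6578 − 26.0960) = 0.036 × 17.5618 = 0.6322 W/m².
CF₄: ΔF = 0.00009 × (77 − 39) = 0.00009 × 38 = 0.0034 W/m².
SF₆: Δ = 20 − 1 = 19 ppt = 0.019 ppb; ΔF = 0.57 × 0.019 = 0.0108 W/m².
Total ΔF = 5.2205 + 0.6322 + 0.0034 + 0.0108 = 5.8669 W/m².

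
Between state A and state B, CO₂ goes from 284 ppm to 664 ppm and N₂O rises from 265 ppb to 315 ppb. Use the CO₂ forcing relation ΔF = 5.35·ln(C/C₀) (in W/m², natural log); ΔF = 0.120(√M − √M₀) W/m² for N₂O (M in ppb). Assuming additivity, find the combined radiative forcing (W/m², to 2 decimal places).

CO₂: 5.35 × ln(664/284) = 5.35 × ln(2.33803) = 5.35 × 0.84931 = 4.5438 W/m².
N₂O: 0.120 × (√315 − √265) = 0.120 × (17.7482 − 16.2788) = 0.120 × 1.4694 = 0.1763 W/m².
Total ΔF = 4.5438 + 0.1763 = 4.7201 W/m².

ΔF = 4.72 W/m²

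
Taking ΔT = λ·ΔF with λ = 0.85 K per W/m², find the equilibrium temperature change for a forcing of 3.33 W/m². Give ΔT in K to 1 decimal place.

ΔT = 2.8 K

ΔT = λ ΔF = 0.85 × 3.33 = 2.8305 K.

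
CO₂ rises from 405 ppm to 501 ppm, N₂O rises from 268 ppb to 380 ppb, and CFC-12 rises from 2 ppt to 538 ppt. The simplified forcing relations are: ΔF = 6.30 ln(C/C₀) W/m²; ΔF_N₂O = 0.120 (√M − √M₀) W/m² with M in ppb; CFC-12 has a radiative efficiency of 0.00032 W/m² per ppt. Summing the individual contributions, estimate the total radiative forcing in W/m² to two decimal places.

CO₂: 6.30 × ln(501/405) = 6.30 × ln(1.23704) = 6.30 × 0.21272 = 1.3401 W/m².
N₂O: 0.120 × (√380 − √268) = 0.120 × (19.4936 − 16.3707) = 0.120 × 3.1229 = 0.3747 W/m².
CFC-12: ΔF = 0.00032 × (538 − 2) = 0.00032 × 536 = 0.1715 W/m².
Total ΔF = 1.3401 + 0.3747 + 0.1715 = 1.8863 W/m².

ΔF = 1.89 W/m²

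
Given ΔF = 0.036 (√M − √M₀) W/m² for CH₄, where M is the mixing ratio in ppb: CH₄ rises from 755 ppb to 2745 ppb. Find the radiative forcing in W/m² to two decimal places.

CH₄: 0.036 × (√2745 − √755) = 0.036 × (52.3927 − 27.4773) = 0.036 × 24.9154 = 0.8970 W/m².

ΔF = 0.90 W/m²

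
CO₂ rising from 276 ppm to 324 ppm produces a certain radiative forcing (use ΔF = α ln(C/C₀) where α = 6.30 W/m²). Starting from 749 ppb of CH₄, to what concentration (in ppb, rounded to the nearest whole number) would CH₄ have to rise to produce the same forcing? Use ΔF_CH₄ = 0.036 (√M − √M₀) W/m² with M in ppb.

M ≈ 3072 ppb

CO₂ forcing: 6.30 × ln(324/276) = 6.30 × 0.160343 = 1.01016 W/m².
Set 0.036(√M − √749) = 1.01016: √M = 1.01016/0.036 + √749 = 28.0600 + 27.3679 = 55.4279.
M = (55.4279)² = 3072.25 ppb.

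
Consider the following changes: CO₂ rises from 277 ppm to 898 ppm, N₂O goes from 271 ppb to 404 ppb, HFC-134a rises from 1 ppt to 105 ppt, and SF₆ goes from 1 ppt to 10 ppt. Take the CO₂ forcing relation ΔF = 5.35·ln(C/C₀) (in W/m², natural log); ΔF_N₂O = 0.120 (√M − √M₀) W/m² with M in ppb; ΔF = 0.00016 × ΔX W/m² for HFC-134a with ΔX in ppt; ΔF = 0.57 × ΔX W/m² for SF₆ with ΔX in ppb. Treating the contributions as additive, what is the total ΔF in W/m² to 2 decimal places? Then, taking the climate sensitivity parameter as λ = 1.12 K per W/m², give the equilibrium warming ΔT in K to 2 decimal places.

ΔF = 6.75 W/m²; ΔT = 7.56 K

CO₂: 5.35 × ln(898/277) = 5.35 × ln(3.24188) = 5.35 × 1.17615 = 6.2924 W/m².
N₂O: 0.120 × (√404 − √271) = 0.120 × (20.0998 − 16.4621) = 0.120 × 3.6377 = 0.4365 W/m².
HFC-134a: ΔF = 0.00016 × (105 − 1) = 0.00016 × 104 = 0.0166 W/m².
SF₆: Δ = 10 − 1 = 9 ppt = 0.009 ppb; ΔF = 0.57 × 0.009 = 0.0051 W/m².
Total ΔF = 6.2924 + 0.4365 + 0.0166 + 0.0051 = 6.7506 W/m².
ΔT = λ ΔF = 1.12 × 6.75 = 7.5600 K.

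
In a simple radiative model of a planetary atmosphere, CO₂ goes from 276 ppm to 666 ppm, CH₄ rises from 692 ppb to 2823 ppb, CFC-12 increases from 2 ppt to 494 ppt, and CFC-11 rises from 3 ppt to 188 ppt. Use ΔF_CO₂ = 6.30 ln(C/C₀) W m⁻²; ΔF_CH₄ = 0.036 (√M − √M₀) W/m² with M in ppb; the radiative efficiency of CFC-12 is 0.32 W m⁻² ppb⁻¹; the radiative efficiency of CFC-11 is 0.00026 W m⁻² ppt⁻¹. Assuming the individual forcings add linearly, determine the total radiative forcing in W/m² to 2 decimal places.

ΔF = 6.72 W/m²

CO₂: 6.30 × ln(666/276) = 6.30 × ln(2.41304) = 6.30 × 0.88089 = 5.5496 W/m².
CH₄: 0.036 × (√2823 − √692) = 0.036 × (53.1319 − 26.3059) = 0.036 × 26.8260 = 0.9657 W/m².
CFC-12: Δ = 494 − 2 = 492 ppt = 0.492 ppb; ΔF = 0.32 × 0.492 = 0.1574 W/m².
CFC-11: ΔF = 0.00026 × (188 − 3) = 0.00026 × 185 = 0.0481 W/m².
Total ΔF = 5.5496 + 0.9657 + 0.1574 + 0.0481 = 6.7208 W/m².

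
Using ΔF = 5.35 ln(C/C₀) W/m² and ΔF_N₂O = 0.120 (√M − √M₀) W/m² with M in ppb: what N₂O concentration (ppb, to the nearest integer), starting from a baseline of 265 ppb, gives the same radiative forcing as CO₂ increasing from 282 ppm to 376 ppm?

CO₂ forcing: 5.35 × ln(376/282) = 5.35 × 0.287682 = 1.53910 W/m².
Set 0.120(√M − √265) = 1.53910: √M = 1.53910/0.120 + √265 = 12.8258 + 16.2788 = 29.1046.
M = (29.1046)² = 847.08 ppb.

M ≈ 847 ppb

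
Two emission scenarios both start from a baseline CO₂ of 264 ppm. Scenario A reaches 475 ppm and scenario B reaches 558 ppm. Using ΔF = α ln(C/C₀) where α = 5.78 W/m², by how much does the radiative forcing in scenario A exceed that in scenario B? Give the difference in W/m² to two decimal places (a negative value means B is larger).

ΔF_A = 5.78 ln(475/264) = 5.78 × 0.58737 = 3.3950 W/m².
ΔF_B = 5.78 ln(558/264) = 5.78 × 0.74841 = 4.3258 W/m².
Difference: 3.3950 − 4.3258 = -0.9308 W/m².

ΔF_A − ΔF_B = -0.93 W/m²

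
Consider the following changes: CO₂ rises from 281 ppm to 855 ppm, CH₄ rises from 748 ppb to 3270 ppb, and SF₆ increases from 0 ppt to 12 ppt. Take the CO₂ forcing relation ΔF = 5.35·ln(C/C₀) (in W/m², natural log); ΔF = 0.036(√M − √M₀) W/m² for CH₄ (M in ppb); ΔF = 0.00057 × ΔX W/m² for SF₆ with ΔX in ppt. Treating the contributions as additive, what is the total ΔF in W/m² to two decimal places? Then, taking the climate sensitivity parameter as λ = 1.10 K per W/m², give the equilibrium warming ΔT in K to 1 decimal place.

CO₂: 5.35 × ln(855/281) = 5.35 × ln(3.04270) = 5.35 × 1.11275 = 5.9532 W/m².
CH₄: 0.036 × (√3270 − √748) = 0.036 × (57.1839 − 27.3496) = 0.036 × 29.8343 = 1.0740 W/m².
SF₆: ΔF = 0.00057 × (12 − 0) = 0.00057 × 12 = 0.0068 W/m².
Total ΔF = 5.9532 + 1.0740 + 0.0068 = 7.0340 W/m².
ΔT = λ ΔF = 1.10 × 7.03 = 7.7330 K.

ΔF = 7.03 W/m²; ΔT = 7.7 K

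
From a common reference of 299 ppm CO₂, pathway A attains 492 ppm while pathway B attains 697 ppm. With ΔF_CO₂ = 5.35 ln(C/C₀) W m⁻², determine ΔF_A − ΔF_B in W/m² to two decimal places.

ΔF_A = 5.35 ln(492/299) = 5.35 × 0.49804 = 2.6645 W/m².
ΔF_B = 5.35 ln(697/299) = 5.35 × 0.84634 = 4.5279 W/m².
Difference: 2.6645 − 4.5279 = -1.8634 W/m².

ΔF_A − ΔF_B = -1.86 W/m²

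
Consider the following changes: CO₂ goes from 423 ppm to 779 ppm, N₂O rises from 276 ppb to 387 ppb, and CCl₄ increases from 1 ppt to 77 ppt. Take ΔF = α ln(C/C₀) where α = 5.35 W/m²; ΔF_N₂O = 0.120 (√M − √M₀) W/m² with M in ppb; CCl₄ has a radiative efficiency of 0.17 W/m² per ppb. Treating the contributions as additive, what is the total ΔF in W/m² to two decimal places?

CO₂: 5.35 × ln(779/423) = 5.35 × ln(1.84161) = 5.35 × 0.61064 = 3.2669 W/m².
N₂O: 0.120 × (√387 − √276) = 0.120 × (19.6723 − 16.6132) = 0.120 × 3.0591 = 0.3671 W/m².
CCl₄: Δ = 77 − 1 = 76 ppt = 0.076 ppb; ΔF = 0.17 × 0.076 = 0.0129 W/m².
Total ΔF = 3.2669 + 0.3671 + 0.0129 = 3.6469 W/m².

ΔF = 3.65 W/m²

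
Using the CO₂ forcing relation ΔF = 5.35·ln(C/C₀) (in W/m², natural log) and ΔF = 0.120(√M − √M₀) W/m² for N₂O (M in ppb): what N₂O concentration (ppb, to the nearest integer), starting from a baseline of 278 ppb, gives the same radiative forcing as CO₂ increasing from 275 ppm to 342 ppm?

M ≈ 697 ppb

CO₂ forcing: 5.35 × ln(342/275) = 5.35 × 0.218040 = 1.16651 W/m².
Set 0.120(√M − √278) = 1.16651: √M = 1.16651/0.120 + √278 = 9.7209 + 16.6733 = 26.3942.
M = (26.3942)² = 696.65 ppb.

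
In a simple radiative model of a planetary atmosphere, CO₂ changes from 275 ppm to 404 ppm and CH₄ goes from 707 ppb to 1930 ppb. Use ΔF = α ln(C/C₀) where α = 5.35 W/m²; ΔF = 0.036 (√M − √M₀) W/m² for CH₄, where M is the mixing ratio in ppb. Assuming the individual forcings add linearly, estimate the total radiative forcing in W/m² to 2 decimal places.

CO₂: 5.35 × ln(404/275) = 5.35 × ln(1.46909) = 5.35 × 0.38464 = 2.0578 W/m².
CH₄: 0.036 × (√1930 − √707) = 0.036 × (43.9318 − 26.5895) = 0.036 × 17.3423 = 0.6243 W/m².
Total ΔF = 2.0578 + 0.6243 = 2.6821 W/m².

ΔF = 2.68 W/m²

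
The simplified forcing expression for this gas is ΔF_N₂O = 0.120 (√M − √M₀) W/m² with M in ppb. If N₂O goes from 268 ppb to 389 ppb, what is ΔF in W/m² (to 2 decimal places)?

N₂O: 0.120 × (√389 − √268) = 0.120 × (19.7231 − 16.3707) = 0.120 × 3.3524 = 0.4023 W/m².

ΔF = 0.40 W/m²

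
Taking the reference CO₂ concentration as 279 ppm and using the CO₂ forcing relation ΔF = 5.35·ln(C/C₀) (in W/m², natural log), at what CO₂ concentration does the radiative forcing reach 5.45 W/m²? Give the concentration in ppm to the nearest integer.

Set 5.35 ln(C/279) = 5.45, so ln(C/279) = 5.45/5.35 = 1.01869.
Then C/279 = e^1.01869 = 2.76956, giving C = 279 × 2.76956 = 772.71 ppm.

C ≈ 773 ppm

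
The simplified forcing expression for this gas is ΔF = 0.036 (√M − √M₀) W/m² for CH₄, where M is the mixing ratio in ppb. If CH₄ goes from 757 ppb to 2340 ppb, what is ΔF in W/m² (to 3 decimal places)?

CH₄: 0.036 × (√2340 − √757) = 0.036 × (48.3735 − 27.5136) = 0.036 × 20.8599 = 0.7510 W/m².

ΔF = 0.751 W/m²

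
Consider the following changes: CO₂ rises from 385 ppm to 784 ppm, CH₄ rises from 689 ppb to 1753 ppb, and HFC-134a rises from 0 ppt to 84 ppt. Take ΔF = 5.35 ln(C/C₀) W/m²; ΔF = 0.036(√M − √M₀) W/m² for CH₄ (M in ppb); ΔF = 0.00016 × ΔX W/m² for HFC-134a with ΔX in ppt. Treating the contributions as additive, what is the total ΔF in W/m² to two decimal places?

CO₂: 5.35 × ln(784/385) = 5.35 × ln(2.03636) = 5.35 × 0.71116 = 3.8047 W/m².
CH₄: 0.036 × (√1753 − √689) = 0.036 × (41.8688 − 26.2488) = 0.036 × 15.6200 = 0.5623 W/m².
HFC-134a: ΔF = 0.00016 × (84 − 0) = 0.00016 × 84 = 0.0134 W/m².
Total ΔF = 3.8047 + 0.5623 + 0.0134 = 4.3804 W/m².

ΔF = 4.38 W/m²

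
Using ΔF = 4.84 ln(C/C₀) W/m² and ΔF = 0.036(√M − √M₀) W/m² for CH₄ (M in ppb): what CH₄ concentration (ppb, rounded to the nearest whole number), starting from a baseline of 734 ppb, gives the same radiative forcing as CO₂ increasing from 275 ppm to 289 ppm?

CO₂ forcing: 4.84 × ln(289/275) = 4.84 × 0.049656 = 0.24034 W/m².
Set 0.036(√M − √734) = 0.24034: √M = 0.24034/0.036 + √734 = 6.6761 + 27.0924 = 33.7685.
M = (33.7685)² = 1140.31 ppb.

M ≈ 1140 ppb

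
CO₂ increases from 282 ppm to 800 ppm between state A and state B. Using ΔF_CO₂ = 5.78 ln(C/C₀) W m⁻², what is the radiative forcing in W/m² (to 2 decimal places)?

ΔF = 6.03 W/m²

CO₂ absorption bands are partially saturated, so forcing scales with the logarithm of the concentration ratio.
CO₂: 5.78 × ln(800/282) = 5.78 × ln(2.83688) = 5.78 × 1.04270 = 6.0268 W/m².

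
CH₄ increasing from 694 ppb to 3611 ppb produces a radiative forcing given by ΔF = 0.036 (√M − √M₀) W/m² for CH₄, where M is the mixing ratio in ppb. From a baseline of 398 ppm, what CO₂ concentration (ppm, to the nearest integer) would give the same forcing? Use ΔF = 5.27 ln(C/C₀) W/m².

CH₄ forcing: 0.036 × (√3611 − √694) = 0.036 × (60.0916 − 26.3439) = 0.036 × 33.7477 = 1.21492 W/m².
Set 5.27 ln(C/398) = 1.21492: ln(C/398) = 1.21492/5.27 = 0.23054, so C = 398 × e^0.23054 = 398 × 1.25928 = 501.19 ppm.

C ≈ 501 ppm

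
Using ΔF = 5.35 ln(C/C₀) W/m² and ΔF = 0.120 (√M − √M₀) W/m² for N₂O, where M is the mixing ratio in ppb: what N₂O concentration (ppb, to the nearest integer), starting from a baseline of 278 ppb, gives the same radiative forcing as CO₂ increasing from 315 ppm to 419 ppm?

CO₂ forcing: 5.35 × ln(419/315) = 5.35 × 0.285298 = 1.52634 W/m².
Set 0.120(√M − √278) = 1.52634: √M = 1.52634/0.120 + √278 = 12.7195 + 16.6733 = 29.3928.
M = (29.3928)² = 863.94 ppb.

M ≈ 864 ppb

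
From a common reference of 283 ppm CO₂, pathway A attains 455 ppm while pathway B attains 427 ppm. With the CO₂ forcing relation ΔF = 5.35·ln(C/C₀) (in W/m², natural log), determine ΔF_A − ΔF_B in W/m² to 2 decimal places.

ΔF_A − ΔF_B = 0.34 W/m²

ΔF_A = 5.35 ln(455/283) = 5.35 × 0.47485 = 2.5404 W/m².
ΔF_B = 5.35 ln(427/283) = 5.35 × 0.41134 = 2.2007 W/m².
Difference: 2.5404 − 2.2007 = 0.3397 W/m².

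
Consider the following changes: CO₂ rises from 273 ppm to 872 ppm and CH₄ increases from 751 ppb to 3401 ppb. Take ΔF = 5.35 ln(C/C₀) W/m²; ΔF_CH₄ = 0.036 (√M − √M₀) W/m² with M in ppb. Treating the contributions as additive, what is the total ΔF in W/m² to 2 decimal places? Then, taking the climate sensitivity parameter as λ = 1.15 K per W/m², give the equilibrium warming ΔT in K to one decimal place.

CO₂: 5.35 × ln(872/273) = 5.35 × ln(3.19414) = 5.35 × 1.16132 = 6.2131 W/m².
CH₄: 0.036 × (√3401 − √751) = 0.036 × (58.3181 − 27.4044) = 0.036 × 30.9137 = 1.1129 W/m².
Total ΔF = 6.2131 + 1.1129 = 7.3260 W/m².
ΔT = λ ΔF = 1.15 × 7.33 = 8.4295 K.

ΔF = 7.33 W/m²; ΔT = 8.4 K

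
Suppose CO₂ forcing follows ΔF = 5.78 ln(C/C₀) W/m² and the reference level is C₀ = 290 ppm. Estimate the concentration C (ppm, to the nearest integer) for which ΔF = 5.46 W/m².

C ≈ 746 ppm

Set 5.78 ln(C/290) = 5.46, so ln(C/290) = 5.46/5.78 = 0.94464.
Then C/290 = e^0.94464 = 2.57189, giving C = 290 × 2.57189 = 745.85 ppm.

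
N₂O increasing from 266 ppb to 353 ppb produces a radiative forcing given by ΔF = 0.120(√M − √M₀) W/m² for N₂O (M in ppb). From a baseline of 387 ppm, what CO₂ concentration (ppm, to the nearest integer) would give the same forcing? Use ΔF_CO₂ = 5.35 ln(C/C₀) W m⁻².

C ≈ 409 ppm

N₂O forcing: 0.120 × (√353 − √266) = 0.120 × (18.7883 − 16.3095) = 0.120 × 2.4788 = 0.29746 W/m².
Set 5.35 ln(C/387) = 0.29746: ln(C/387) = 0.29746/5.35 = 0.05560, so C = 387 × e^0.05560 = 387 × 1.05717 = 409.12 ppm.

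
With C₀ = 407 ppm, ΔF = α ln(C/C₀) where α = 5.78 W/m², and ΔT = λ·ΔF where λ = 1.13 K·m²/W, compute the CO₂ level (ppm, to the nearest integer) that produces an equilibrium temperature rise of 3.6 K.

C ≈ 706 ppm

Required forcing: ΔF = ΔT/λ = 3.6/1.13 = 3.1858 W/m².
Then ln(C/407) = ΔF/5.78 = 3.1858/5.78 = 0.55118.
So C = 407 × e^0.55118 = 407 × 1.73530 = 706.27 ppm.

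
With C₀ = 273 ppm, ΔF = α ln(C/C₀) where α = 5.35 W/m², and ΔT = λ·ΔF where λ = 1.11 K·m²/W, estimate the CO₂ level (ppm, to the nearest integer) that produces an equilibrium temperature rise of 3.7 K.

C ≈ 509 ppm

Required forcing: ΔF = ΔT/λ = 3.7/1.11 = 3.3333 W/m².
Then ln(C/273) = ΔF/5.35 = 3.3333/5.35 = 0.62305.
So C = 273 × e^0.62305 = 273 × 1.86461 = 509.04 ppm.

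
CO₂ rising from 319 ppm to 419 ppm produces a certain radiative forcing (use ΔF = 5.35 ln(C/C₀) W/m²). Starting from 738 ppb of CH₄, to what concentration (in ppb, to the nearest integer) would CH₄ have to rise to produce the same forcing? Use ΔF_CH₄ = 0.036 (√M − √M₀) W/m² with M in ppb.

M ≈ 4582 ppb

CO₂ forcing: 5.35 × ln(419/319) = 5.35 × 0.272680 = 1.45884 W/m².
Set 0.036(√M − √738) = 1.45884: √M = 1.45884/0.036 + √738 = 40.5233 + 27.1662 = 67.6895.
M = (67.6895)² = 4581.87 ppb.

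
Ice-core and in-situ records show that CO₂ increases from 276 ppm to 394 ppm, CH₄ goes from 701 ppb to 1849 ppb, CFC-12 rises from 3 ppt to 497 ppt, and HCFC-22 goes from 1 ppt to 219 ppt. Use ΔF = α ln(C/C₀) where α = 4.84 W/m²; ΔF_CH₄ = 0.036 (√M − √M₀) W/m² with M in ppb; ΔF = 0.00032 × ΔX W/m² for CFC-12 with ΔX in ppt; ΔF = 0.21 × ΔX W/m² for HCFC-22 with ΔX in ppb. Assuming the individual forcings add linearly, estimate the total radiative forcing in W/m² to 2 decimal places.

CO₂: 4.84 × ln(394/276) = 4.84 × ln(1.42754) = 4.84 × 0.35595 = 1.7228 W/m².
CH₄: 0.036 × (√1849 − √701) = 0.036 × (43.0000 − 26.4764) = 0.036 × 16.5236 = 0.5948 W/m².
CFC-12: ΔF = 0.00032 × (497 − 3) = 0.00032 × 494 = 0.1581 W/m².
HCFC-22: Δ = 219 − 1 = 218 ppt = 0.218 ppb; ΔF = 0.21 × 0.218 = 0.0458 W/m².
Total ΔF = 1.7228 + 0.5948 + 0.1581 + 0.0458 = 2.5215 W/m².

ΔF = 2.52 W/m²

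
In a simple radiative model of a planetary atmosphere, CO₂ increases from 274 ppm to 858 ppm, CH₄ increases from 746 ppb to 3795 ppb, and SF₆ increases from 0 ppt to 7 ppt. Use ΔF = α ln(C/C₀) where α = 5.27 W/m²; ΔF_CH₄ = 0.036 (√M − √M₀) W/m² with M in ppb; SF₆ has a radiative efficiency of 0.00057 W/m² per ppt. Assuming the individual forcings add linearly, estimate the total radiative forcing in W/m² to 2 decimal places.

ΔF = 7.25 W/m²

CO₂: 5.27 × ln(858/274) = 5.27 × ln(3.13139) = 5.27 × 1.14148 = 6.0156 W/m².
CH₄: 0.036 × (√3795 − √746) = 0.036 × (61.6036 − 27.3130) = 0.036 × 34.2906 = 1.2345 W/m².
SF₆: ΔF = 0.00057 × (7 − 0) = 0.00057 × 7 = 0.0040 W/m².
Total ΔF = 6.0156 + 1.2345 + 0.0040 = 7.2541 W/m².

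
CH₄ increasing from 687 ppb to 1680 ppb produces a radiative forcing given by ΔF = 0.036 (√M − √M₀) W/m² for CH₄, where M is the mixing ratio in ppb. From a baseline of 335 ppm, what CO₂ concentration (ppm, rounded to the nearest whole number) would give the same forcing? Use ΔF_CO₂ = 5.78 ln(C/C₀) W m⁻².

CH₄ forcing: 0.036 × (√1680 − √687) = 0.036 × (40.9878 − 26.2107) = 0.036 × 14.7771 = 0.53198 W/m².
Set 5.78 ln(C/335) = 0.53198: ln(C/335) = 0.53198/5.78 = 0.09204, so C = 335 × e^0.09204 = 335 × 1.09641 = 367.30 ppm.

C ≈ 367 ppm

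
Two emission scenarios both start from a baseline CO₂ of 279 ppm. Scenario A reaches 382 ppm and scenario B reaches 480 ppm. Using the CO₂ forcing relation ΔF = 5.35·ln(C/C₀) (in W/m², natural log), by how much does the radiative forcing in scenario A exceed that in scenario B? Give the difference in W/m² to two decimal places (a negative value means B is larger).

ΔF_A − ΔF_B = -1.22 W/m²

ΔF_A = 5.35 ln(382/279) = 5.35 × 0.31421 = 1.6810 W/m².
ΔF_B = 5.35 ln(480/279) = 5.35 × 0.54257 = 2.9027 W/m².
Difference: 1.6810 − 2.9027 = -1.2217 W/m².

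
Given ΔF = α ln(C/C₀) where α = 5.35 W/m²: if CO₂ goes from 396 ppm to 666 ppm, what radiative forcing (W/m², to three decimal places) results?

ΔF = 2.781 W/m²

CO₂ absorption bands are partially saturated, so forcing scales with the logarithm of the concentration ratio.
CO₂: 5.35 × ln(666/396) = 5.35 × ln(1.68182) = 5.35 × 0.51988 = 2.7814 W/m².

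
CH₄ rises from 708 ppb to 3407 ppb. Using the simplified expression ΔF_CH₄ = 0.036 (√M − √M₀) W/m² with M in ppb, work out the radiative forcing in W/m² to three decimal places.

ΔF = 1.143 W/m²

CH₄: 0.036 × (√3407 − √708) = 0.036 × (58.3695 − 26.6083) = 0.036 × 31.7612 = 1.1434 W/m².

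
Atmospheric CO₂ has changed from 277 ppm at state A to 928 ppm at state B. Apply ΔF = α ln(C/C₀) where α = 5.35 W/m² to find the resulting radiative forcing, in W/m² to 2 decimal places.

CO₂: 5.35 × ln(928/277) = 5.35 × ln(3.35018) = 5.35 × 1.20901 = 6.4682 W/m².

ΔF = 6.47 W/m²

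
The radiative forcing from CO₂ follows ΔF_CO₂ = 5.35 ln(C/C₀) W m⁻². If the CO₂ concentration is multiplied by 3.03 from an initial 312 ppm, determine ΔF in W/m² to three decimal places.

ΔF = 5.35 × ln(3.03) = 5.35 × 1.10856 = 5.9308 W/m².

ΔF = 5.931 W/m²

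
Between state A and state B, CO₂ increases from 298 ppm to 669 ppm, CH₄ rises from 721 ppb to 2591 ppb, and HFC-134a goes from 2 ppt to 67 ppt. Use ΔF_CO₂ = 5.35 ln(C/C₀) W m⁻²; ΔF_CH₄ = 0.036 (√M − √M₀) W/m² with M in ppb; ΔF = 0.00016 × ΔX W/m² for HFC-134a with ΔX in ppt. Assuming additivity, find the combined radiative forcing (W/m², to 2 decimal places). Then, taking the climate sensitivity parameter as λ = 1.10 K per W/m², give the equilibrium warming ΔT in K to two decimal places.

CO₂: 5.35 × ln(669/298) = 5.35 × ln(2.24497) = 5.35 × 0.80869 = 4.3265 W/m².
CH₄: 0.036 × (√2591 − √721) = 0.036 × (50.9019 − 26.8514) = 0.036 × 24.0505 = 0.8658 W/m².
HFC-134a: ΔF = 0.00016 × (67 − 2) = 0.00016 × 65 = 0.0104 W/m².
Total ΔF = 4.3265 + 0.8658 + 0.0104 = 5.2027 W/m².
ΔT = λ ΔF = 1.10 × 5.20 = 5.7200 K.

ΔF = 5.20 W/m²; ΔT = 5.72 K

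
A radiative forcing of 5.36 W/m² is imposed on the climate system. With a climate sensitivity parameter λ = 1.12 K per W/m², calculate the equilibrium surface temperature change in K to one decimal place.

ΔT = 6.0 K

ΔT = λ ΔF = 1.12 × 5.36 = 6.0032 K.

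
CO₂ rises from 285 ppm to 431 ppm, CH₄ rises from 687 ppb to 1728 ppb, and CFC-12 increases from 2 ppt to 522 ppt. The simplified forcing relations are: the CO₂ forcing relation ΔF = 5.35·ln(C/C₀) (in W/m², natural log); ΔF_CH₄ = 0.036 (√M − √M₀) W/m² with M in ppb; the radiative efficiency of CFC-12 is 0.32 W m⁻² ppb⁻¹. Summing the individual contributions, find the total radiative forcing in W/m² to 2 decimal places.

ΔF = 2.93 W/m²

CO₂: 5.35 × ln(431/285) = 5.35 × ln(1.51228) = 5.35 × 0.41362 = 2.2129 W/m².
CH₄: 0.036 × (√1728 − √687) = 0.036 × (41.5692 − 26.2107) = 0.036 × 15.3585 = 0.5529 W/m².
CFC-12: Δ = 522 − 2 = 520 ppt = 0.520 ppb; ΔF = 0.32 × 0.520 = 0.1664 W/m².
Total ΔF = 2.2129 + 0.5529 + 0.1664 = 2.9322 W/m².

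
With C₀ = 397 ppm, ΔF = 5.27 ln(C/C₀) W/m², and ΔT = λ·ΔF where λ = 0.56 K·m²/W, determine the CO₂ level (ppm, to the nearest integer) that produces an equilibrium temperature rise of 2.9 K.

Required forcing: ΔF = ΔT/λ = 2.9/0.56 = 5.1786 W/m².
Then ln(C/397) = ΔF/5.27 = 5.1786/5.27 = 0.98266.
So C = 397 × e^0.98266 = 397 × 2.67155 = 1060.61 ppm.

C ≈ 1061 ppm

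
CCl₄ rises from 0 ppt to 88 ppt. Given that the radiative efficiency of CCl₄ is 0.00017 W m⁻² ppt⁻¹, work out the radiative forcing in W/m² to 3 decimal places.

ΔF = 0.015 W/m²

CCl₄: ΔF = 0.00017 × (88 − 0) = 0.00017 × 88 = 0.0150 W/m².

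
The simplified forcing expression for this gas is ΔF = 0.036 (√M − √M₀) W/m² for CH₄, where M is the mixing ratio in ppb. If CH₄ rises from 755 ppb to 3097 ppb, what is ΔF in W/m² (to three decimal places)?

ΔF = 1.014 W/m²

CH₄: 0.036 × (√3097 − √755) = 0.036 × (55.6507 − 27.4773) = 0.036 × 28.1734 = 1.0142 W/m².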